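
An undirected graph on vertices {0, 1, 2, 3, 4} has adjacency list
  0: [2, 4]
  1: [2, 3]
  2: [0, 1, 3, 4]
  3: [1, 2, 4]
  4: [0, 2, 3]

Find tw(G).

A width-2 tree decomposition is:
Bags: B1 = {2, 3, 4}  B2 = {0, 2, 4}  B3 = {1, 2, 3}
Tree: B1–B2, B1–B3
The largest bag has 3 vertices, giving width 2; this decomposition certifies tw(G) ≤ 2. For the lower bound, the 3 vertices {0, 2, 4} are pairwise adjacent, and any tree decomposition puts a clique entirely inside one bag — forcing width ≥ 2. The upper and lower bounds meet at 2, so that is the treewidth.

2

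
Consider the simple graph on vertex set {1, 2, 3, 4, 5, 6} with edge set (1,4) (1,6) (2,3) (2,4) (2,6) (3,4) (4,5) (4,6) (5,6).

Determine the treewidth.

2

A width-2 tree decomposition is:
Bags: B1 = {2, 4, 6}  B2 = {4, 5, 6}  B3 = {1, 4, 6}  B4 = {2, 3, 4}
Tree: B1–B2, B1–B3, B1–B4
Each bag holds 3 vertices, so the decomposition has width 2, which upper-bounds the treewidth. Conversely, {2, 3, 4} is a clique of size 3, and the vertices of any clique must share a bag in every tree decomposition; so some bag has ≥ 3 vertices and tw(G) ≥ 2. Therefore the treewidth is 2.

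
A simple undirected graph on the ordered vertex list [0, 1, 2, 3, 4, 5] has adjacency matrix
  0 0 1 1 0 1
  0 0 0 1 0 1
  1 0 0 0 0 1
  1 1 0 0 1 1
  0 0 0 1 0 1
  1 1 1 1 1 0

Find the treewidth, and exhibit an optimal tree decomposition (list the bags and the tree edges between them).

The largest bag has 3 vertices, giving width 2; this decomposition certifies tw(G) ≤ 2. Conversely, {0, 2, 5} is a clique of size 3, and the vertices of any clique must share a bag in every tree decomposition; so some bag has ≥ 3 vertices and tw(G) ≥ 2. Hence tw(G) = 2 exactly.

Treewidth 2.
Bags: B1 = {0, 3, 5}  B2 = {0, 2, 5}  B3 = {3, 4, 5}  B4 = {1, 3, 5}
Tree: B1–B2, B1–B3, B3–B4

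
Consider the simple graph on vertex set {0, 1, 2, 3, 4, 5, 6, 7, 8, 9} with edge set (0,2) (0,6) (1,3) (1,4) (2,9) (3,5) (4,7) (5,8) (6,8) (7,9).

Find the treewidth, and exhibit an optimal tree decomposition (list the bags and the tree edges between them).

Every bag has size at most 3, so the width is 3 − 1 = 2 and tw(G) ≤ 2. Since 0–6–8–5–3–1–4–7–9–2–0 is a cycle in G, G is not acyclic. Forests are exactly the graphs of treewidth ≤ 1, so tw(G) ≥ 2. Combining the bounds, tw(G) = 2.

Treewidth 2.
Bags: B1 = {0, 6, 8}  B2 = {0, 5, 8}  B3 = {0, 3, 5}  B4 = {0, 1, 3}  B5 = {0, 1, 4}  B6 = {0, 4, 7}  B7 = {0, 7, 9}  B8 = {0, 2, 9}
Tree: B1–B2, B2–B3, B3–B4, B4–B5, B5–B6, B6–B7, B7–B8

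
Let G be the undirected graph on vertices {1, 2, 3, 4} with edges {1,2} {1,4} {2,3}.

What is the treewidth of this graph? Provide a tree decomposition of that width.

Treewidth 1.
Bags: B1 = {2, 3}  B2 = {1, 2}  B3 = {1, 4}
Tree: B1–B2, B2–B3

The largest bag has 2 vertices, giving width 1; this decomposition certifies tw(G) ≤ 1. Any graph with an edge has treewidth ≥ 1, and G has the edge 3–2. The upper and lower bounds meet at 1, so that is the treewidth.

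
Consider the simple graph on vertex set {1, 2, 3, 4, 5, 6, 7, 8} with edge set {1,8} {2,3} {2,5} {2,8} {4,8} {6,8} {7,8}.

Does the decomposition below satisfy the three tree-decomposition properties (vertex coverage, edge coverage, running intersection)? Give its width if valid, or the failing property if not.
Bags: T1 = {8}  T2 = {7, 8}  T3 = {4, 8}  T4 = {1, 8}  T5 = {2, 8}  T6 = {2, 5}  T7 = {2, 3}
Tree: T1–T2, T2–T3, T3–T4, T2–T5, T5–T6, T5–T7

A tree decomposition must satisfy three properties: every vertex lies in some bag; for every edge, both endpoints lie together in some bag; and for every vertex, the bags containing it form a connected subtree. Here vertex 6 appears in no bag, so the decomposition is invalid.

No — vertex 6 appears in no bag.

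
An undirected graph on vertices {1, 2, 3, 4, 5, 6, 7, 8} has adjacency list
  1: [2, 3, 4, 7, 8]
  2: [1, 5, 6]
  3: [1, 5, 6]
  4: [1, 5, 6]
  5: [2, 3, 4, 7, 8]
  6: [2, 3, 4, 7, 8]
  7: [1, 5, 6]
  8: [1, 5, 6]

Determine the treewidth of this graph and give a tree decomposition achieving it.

Treewidth 3.
Bags: B1 = {1, 2, 5, 6}  B2 = {1, 3, 5, 6}  B3 = {1, 4, 5, 6}  B4 = {1, 5, 6, 8}  B5 = {1, 5, 6, 7}
Tree: B1–B2, B2–B3, B3–B4, B4–B5

Each bag holds 4 vertices, so the decomposition has width 3, which upper-bounds the treewidth. For the lower bound: the 4 vertex sets {2,6}, {1,3}, {5}, {4} are disjoint, each induces a connected subgraph, and every pair is joined by at least one edge of G. Contracting each set to a single vertex therefore yields K_{4} as a minor, and since treewidth is minor-monotone, tw(G) ≥ tw(K_{4}) = 3. Hence tw(G) = 3 exactly.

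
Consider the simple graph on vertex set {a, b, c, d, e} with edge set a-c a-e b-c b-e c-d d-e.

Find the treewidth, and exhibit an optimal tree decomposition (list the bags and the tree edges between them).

The largest bag has 3 vertices, giving width 2; this decomposition certifies tw(G) ≤ 2. For the lower bound, G contains the cycle c–a–e–d–c, so G is not a forest; only forests have treewidth ≤ 1, hence tw(G) ≥ 2. Therefore the treewidth is 2.

Treewidth 2.
One optimal decomposition is:
Bags: B1 = {a, c, e}  B2 = {c, d, e}  B3 = {b, c, e}
Tree: B1–B2, B2–B3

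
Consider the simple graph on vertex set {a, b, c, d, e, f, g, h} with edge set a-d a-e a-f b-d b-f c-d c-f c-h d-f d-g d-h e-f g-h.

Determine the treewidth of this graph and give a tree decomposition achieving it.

Every bag has size at most 3, so the width is 3 − 1 = 2 and tw(G) ≤ 2. On the other hand G contains the 3-clique {d, g, h}. A clique must lie in a single bag of any decomposition, so no decomposition can have width below 2. Therefore the treewidth is 2.

Treewidth 2.
Bags: B1 = {c, d, f}  B2 = {a, d, f}  B3 = {a, e, f}  B4 = {c, d, h}  B5 = {d, g, h}  B6 = {b, d, f}
Tree: B1–B2, B2–B3, B1–B4, B4–B5, B1–B6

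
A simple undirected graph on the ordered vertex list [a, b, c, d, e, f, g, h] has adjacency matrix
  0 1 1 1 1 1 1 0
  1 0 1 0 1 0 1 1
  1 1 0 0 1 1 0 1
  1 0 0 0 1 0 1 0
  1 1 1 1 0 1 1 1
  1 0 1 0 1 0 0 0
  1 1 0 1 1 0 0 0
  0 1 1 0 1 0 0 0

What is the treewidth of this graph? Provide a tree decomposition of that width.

Treewidth 3.
Bags: B1 = {a, b, c, e}  B2 = {b, c, e, h}  B3 = {a, c, e, f}  B4 = {a, b, e, g}  B5 = {a, d, e, g}
Tree: B1–B2, B1–B3, B1–B4, B4–B5

Each bag holds 4 vertices, so the decomposition has width 3, which upper-bounds the treewidth. For the lower bound, the 4 vertices {b, c, e, h} are pairwise adjacent, and any tree decomposition puts a clique entirely inside one bag — forcing width ≥ 3. The upper and lower bounds meet at 3, so that is the treewidth.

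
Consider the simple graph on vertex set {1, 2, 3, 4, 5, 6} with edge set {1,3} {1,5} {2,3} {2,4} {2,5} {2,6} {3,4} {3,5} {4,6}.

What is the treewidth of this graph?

2

A width-2 tree decomposition is:
Bags: B1 = {2, 3, 5}  B2 = {2, 3, 4}  B3 = {2, 4, 6}  B4 = {1, 3, 5}
Tree: B1–B2, B2–B3, B1–B4
Every bag has size at most 3, so the width is 3 − 1 = 2 and tw(G) ≤ 2. For the lower bound, the 3 vertices {1, 3, 5} are pairwise adjacent, and any tree decomposition puts a clique entirely inside one bag — forcing width ≥ 2. Combining the bounds, tw(G) = 2.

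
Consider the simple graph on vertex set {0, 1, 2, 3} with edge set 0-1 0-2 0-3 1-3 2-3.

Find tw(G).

2

A width-2 tree decomposition is:
Bags: B1 = {0, 1, 3}  B2 = {0, 2, 3}
Tree: B1–B2
Each bag holds 3 vertices, so the decomposition has width 2, which upper-bounds the treewidth. For the lower bound, the 3 vertices {0, 1, 3} are pairwise adjacent, and any tree decomposition puts a clique entirely inside one bag — forcing width ≥ 2. Therefore the treewidth is 2.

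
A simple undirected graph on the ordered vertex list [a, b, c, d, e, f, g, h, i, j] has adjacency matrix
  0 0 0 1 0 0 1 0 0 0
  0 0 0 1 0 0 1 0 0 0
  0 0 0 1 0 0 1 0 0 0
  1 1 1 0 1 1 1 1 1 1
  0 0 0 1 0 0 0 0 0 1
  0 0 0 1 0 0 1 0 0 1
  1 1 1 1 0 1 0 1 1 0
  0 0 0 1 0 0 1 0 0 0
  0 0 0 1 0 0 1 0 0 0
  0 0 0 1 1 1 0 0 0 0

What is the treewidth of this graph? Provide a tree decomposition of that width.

Every bag has size at most 3, so the width is 3 − 1 = 2 and tw(G) ≤ 2. For the lower bound, the 3 vertices {d, f, g} are pairwise adjacent, and any tree decomposition puts a clique entirely inside one bag — forcing width ≥ 2. Therefore the treewidth is 2.

Treewidth 2.
One such decomposition:
Bags: B1 = {b, d, g}  B2 = {d, g, i}  B3 = {d, f, g}  B4 = {c, d, g}  B5 = {d, f, j}  B6 = {d, g, h}  B7 = {d, e, j}  B8 = {a, d, g}
Tree: B1–B2, B1–B3, B1–B4, B3–B5, B4–B6, B5–B7, B1–B8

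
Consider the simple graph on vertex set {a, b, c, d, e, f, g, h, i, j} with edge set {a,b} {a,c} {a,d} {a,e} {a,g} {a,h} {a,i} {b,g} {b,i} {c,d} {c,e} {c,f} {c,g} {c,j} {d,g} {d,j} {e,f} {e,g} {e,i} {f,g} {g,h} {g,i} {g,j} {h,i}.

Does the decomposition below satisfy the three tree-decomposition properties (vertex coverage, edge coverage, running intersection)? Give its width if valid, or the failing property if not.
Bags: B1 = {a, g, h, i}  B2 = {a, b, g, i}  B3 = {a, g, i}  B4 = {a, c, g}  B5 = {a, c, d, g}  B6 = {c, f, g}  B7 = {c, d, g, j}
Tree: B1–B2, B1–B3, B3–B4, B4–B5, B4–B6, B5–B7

A tree decomposition must satisfy three properties: every vertex lies in some bag; for every edge, both endpoints lie together in some bag; and for every vertex, the bags containing it form a connected subtree. Here vertex e appears in no bag, so the decomposition is invalid.

No — vertex e appears in no bag.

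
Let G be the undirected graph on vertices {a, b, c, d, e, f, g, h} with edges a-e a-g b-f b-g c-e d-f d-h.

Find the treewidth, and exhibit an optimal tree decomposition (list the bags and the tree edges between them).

Each bag holds 2 vertices, so the decomposition has width 1, which upper-bounds the treewidth. Any graph with an edge has treewidth ≥ 1, and G has the edge h–d. The upper and lower bounds meet at 1, so that is the treewidth.

Treewidth 1.
Bags: B1 = {d, h}  B2 = {d, f}  B3 = {b, f}  B4 = {b, g}  B5 = {a, g}  B6 = {a, e}  B7 = {c, e}
Tree: B1–B2, B2–B3, B3–B4, B4–B5, B5–B6, B6–B7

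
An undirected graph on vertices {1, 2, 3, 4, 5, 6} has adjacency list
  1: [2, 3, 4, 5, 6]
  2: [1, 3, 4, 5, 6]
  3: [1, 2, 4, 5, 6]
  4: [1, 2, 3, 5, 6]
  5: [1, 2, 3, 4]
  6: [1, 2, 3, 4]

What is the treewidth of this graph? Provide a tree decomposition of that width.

Treewidth 4.
One such decomposition:
Bags: B1 = {1, 2, 3, 4, 6}  B2 = {1, 2, 3, 4, 5}
Tree: B1–B2

The largest bag has 5 vertices, giving width 4; this decomposition certifies tw(G) ≤ 4. For the lower bound, the 5 vertices {1, 2, 3, 4, 5} are pairwise adjacent, and any tree decomposition puts a clique entirely inside one bag — forcing width ≥ 4. Combining the bounds, tw(G) = 4.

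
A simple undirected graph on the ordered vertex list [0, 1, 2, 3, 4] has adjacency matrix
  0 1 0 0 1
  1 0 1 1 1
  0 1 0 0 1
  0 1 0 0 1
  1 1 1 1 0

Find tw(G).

A width-2 tree decomposition is:
Bags: B1 = {0, 1, 4}  B2 = {1, 3, 4}  B3 = {1, 2, 4}
Tree: B1–B2, B2–B3
Each bag holds 3 vertices, so the decomposition has width 2, which upper-bounds the treewidth. Conversely, {0, 1, 4} is a clique of size 3, and the vertices of any clique must share a bag in every tree decomposition; so some bag has ≥ 3 vertices and tw(G) ≥ 2. The upper and lower bounds meet at 2, so that is the treewidth.

2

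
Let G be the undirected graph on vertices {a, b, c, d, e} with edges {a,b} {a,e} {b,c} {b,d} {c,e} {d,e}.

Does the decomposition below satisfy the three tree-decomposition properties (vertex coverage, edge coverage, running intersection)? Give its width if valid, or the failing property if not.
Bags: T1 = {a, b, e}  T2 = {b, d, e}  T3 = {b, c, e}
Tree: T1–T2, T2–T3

Vertex coverage: the bags together contain {a, b, c, d, e}, the full vertex set. Edge coverage: each edge of G has both endpoints in at least one bag. Running intersection: for every vertex, the bags containing it form a connected subtree. All three properties hold, so this is a valid tree decomposition of width max|bag| − 1 = 2, and hence tw(G) ≤ 2.

Yes; width 2.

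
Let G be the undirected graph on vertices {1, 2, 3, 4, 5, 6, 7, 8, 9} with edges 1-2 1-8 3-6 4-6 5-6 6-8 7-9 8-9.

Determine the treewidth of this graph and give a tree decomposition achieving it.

Every bag has size at most 2, so the width is 2 − 1 = 1 and tw(G) ≤ 1. G has an edge, so its treewidth is at least 1. The upper and lower bounds meet at 1, so that is the treewidth.

Treewidth 1.
One such decomposition:
Bags: B1 = {6, 8}  B2 = {1, 8}  B3 = {8, 9}  B4 = {5, 6}  B5 = {3, 6}  B6 = {7, 9}  B7 = {4, 6}  B8 = {1, 2}
Tree: B1–B2, B2–B3, B1–B4, B1–B5, B3–B6, B5–B7, B2–B8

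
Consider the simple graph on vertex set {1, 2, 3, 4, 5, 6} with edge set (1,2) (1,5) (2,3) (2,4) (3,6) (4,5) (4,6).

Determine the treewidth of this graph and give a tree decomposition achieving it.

Treewidth 2.
One such decomposition:
Bags: B1 = {1, 2, 5}  B2 = {2, 4, 5}  B3 = {2, 3, 4}  B4 = {3, 4, 6}
Tree: B1–B2, B2–B3, B3–B4

The largest bag has 3 vertices, giving width 2; this decomposition certifies tw(G) ≤ 2. Since 1–5–4–2–1 is a cycle in G, G is not acyclic. Forests are exactly the graphs of treewidth ≤ 1, so tw(G) ≥ 2. The upper and lower bounds meet at 2, so that is the treewidth.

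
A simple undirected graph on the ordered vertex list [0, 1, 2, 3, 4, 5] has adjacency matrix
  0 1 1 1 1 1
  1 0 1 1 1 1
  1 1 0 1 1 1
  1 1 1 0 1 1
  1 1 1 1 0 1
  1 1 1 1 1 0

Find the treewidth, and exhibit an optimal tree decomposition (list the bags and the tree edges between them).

With just one bag of size 6, the width is 6 − 1 = 5, so tw(G) ≤ 5. On the other hand G contains the 6-clique {0, 1, 2, 3, 4, 5}. A clique must lie in a single bag of any decomposition, so no decomposition can have width below 5. The upper and lower bounds meet at 5, so that is the treewidth.

Treewidth 5.
One such decomposition:
Bags: B1 = {0, 1, 2, 3, 4, 5}
Tree: (single bag)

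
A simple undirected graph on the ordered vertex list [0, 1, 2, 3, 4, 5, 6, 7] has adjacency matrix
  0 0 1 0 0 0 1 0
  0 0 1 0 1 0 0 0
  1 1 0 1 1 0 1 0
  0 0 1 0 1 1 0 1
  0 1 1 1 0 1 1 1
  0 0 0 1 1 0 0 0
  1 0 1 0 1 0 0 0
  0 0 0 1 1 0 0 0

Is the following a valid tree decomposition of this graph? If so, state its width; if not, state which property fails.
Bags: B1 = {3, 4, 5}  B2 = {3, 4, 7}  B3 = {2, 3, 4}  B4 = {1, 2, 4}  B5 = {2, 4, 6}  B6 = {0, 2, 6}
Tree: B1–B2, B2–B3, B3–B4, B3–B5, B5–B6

Yes; width 2.

Vertex coverage: the bags together contain {0, 1, 2, 3, 4, 5, 6, 7}, the full vertex set. Edge coverage: each edge of G has both endpoints in at least one bag. Running intersection: for every vertex, the bags containing it form a connected subtree. All three properties hold, so this is a valid tree decomposition of width max|bag| − 1 = 2, and hence tw(G) ≤ 2.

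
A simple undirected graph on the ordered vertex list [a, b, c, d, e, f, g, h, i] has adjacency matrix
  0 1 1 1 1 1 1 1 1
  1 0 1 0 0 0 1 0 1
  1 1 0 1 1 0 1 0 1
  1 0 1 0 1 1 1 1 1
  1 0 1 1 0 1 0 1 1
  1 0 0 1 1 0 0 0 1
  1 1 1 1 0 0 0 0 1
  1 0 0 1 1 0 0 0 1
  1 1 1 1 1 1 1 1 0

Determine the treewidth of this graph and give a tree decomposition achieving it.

Each bag holds 5 vertices, so the decomposition has width 4, which upper-bounds the treewidth. On the other hand G contains the 5-clique {a, c, d, g, i}. A clique must lie in a single bag of any decomposition, so no decomposition can have width below 4. Combining the bounds, tw(G) = 4.

Treewidth 4.
One such decomposition:
Bags: B1 = {a, c, d, e, i}  B2 = {a, c, d, g, i}  B3 = {a, d, e, h, i}  B4 = {a, d, e, f, i}  B5 = {a, b, c, g, i}
Tree: B1–B2, B1–B3, B3–B4, B2–B5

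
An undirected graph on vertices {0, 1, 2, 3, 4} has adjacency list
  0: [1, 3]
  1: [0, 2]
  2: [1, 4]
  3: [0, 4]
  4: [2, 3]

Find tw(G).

A width-2 tree decomposition is:
Bags: B1 = {2, 3, 4}  B2 = {0, 2, 3}  B3 = {0, 1, 2}
Tree: B1–B2, B2–B3
Each bag holds 3 vertices, so the decomposition has width 2, which upper-bounds the treewidth. Since 2–4–3–0–1–2 is a cycle in G, G is not acyclic. Forests are exactly the graphs of treewidth ≤ 1, so tw(G) ≥ 2. Hence tw(G) = 2 exactly.

2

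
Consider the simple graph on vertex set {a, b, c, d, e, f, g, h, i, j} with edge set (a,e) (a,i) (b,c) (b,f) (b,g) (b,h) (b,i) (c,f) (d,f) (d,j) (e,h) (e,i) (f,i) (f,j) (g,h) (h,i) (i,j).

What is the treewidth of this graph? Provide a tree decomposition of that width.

Each bag holds 3 vertices, so the decomposition has width 2, which upper-bounds the treewidth. On the other hand G contains the 3-clique {d, f, j}. A clique must lie in a single bag of any decomposition, so no decomposition can have width below 2. The upper and lower bounds meet at 2, so that is the treewidth.

Treewidth 2.
One such decomposition:
Bags: B1 = {b, g, h}  B2 = {b, h, i}  B3 = {b, f, i}  B4 = {e, h, i}  B5 = {b, c, f}  B6 = {a, e, i}  B7 = {f, i, j}  B8 = {d, f, j}
Tree: B1–B2, B2–B3, B2–B4, B3–B5, B4–B6, B3–B7, B7–B8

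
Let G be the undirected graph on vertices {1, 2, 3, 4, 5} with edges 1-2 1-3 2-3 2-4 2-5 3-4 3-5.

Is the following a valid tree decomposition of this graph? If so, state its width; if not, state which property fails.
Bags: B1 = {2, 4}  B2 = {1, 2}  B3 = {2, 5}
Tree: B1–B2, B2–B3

A tree decomposition must satisfy three properties: every vertex lies in some bag; for every edge, both endpoints lie together in some bag; and for every vertex, the bags containing it form a connected subtree. Here vertex 3 appears in no bag, so the decomposition is invalid.

No — vertex 3 appears in no bag.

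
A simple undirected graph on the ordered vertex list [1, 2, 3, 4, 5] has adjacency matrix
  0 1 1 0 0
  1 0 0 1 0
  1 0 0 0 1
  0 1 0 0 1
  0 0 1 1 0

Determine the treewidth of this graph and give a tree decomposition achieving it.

Treewidth 2.
One such decomposition:
Bags: B1 = {1, 2, 4}  B2 = {1, 4, 5}  B3 = {1, 3, 5}
Tree: B1–B2, B2–B3

Each bag holds 3 vertices, so the decomposition has width 2, which upper-bounds the treewidth. Since 1–2–4–5–3–1 is a cycle in G, G is not acyclic. Forests are exactly the graphs of treewidth ≤ 1, so tw(G) ≥ 2. Therefore the treewidth is 2.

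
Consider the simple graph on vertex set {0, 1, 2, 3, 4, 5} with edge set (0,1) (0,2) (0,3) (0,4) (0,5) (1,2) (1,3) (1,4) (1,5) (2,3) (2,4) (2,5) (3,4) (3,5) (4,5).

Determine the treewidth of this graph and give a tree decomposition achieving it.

With just one bag of size 6, the width is 6 − 1 = 5, so tw(G) ≤ 5. For the lower bound, the 6 vertices {0, 1, 2, 3, 4, 5} are pairwise adjacent, and any tree decomposition puts a clique entirely inside one bag — forcing width ≥ 5. The upper and lower bounds meet at 5, so that is the treewidth.

Treewidth 5.
One such decomposition:
Bags: B1 = {0, 1, 2, 3, 4, 5}
Tree: (single bag)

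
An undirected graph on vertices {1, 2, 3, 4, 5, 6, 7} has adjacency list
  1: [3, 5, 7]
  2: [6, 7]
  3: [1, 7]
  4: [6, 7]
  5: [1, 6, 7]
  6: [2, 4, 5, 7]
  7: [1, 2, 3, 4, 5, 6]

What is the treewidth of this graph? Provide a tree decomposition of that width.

Every bag has size at most 3, so the width is 3 − 1 = 2 and tw(G) ≤ 2. For the lower bound, the 3 vertices {1, 3, 7} are pairwise adjacent, and any tree decomposition puts a clique entirely inside one bag — forcing width ≥ 2. Therefore the treewidth is 2.

Treewidth 2.
One optimal decomposition is:
Bags: B1 = {2, 6, 7}  B2 = {5, 6, 7}  B3 = {1, 5, 7}  B4 = {1, 3, 7}  B5 = {4, 6, 7}
Tree: B1–B2, B2–B3, B3–B4, B2–B5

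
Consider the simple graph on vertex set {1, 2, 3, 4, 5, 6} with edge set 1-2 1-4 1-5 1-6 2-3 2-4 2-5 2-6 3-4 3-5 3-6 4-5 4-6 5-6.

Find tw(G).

4

A width-4 tree decomposition is:
Bags: B1 = {1, 2, 4, 5, 6}  B2 = {2, 3, 4, 5, 6}
Tree: B1–B2
Every bag has size at most 5, so the width is 5 − 1 = 4 and tw(G) ≤ 4. Conversely, {1, 2, 4, 5, 6} is a clique of size 5, and the vertices of any clique must share a bag in every tree decomposition; so some bag has ≥ 5 vertices and tw(G) ≥ 4. Hence tw(G) = 4 exactly.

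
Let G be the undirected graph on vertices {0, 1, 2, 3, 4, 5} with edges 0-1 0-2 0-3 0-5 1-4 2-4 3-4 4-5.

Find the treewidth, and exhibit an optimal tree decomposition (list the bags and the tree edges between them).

Treewidth 2.
Bags: B1 = {0, 3, 4}  B2 = {0, 1, 4}  B3 = {0, 4, 5}  B4 = {0, 2, 4}
Tree: B1–B2, B2–B3, B3–B4

Every bag has size at most 3, so the width is 3 − 1 = 2 and tw(G) ≤ 2. For the lower bound, G contains the cycle 3–4–1–0–3, so G is not a forest; only forests have treewidth ≤ 1, hence tw(G) ≥ 2. Therefore the treewidth is 2.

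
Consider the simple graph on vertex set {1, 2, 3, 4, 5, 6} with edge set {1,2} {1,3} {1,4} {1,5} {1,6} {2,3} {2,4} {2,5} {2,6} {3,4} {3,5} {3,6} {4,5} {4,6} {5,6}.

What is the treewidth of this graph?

A width-5 tree decomposition is:
Bags: B1 = {1, 2, 3, 4, 5, 6}
Tree: (single bag)
A single bag containing all 6 vertices is trivially a valid decomposition of width 5. For the lower bound, the 6 vertices {1, 2, 3, 4, 5, 6} are pairwise adjacent, and any tree decomposition puts a clique entirely inside one bag — forcing width ≥ 5. The upper and lower bounds meet at 5, so that is the treewidth.

5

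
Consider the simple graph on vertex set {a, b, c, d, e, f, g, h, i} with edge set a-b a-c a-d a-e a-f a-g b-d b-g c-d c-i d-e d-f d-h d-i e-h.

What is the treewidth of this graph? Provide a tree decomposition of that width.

The largest bag has 3 vertices, giving width 2; this decomposition certifies tw(G) ≤ 2. On the other hand G contains the 3-clique {d, e, h}. A clique must lie in a single bag of any decomposition, so no decomposition can have width below 2. Therefore the treewidth is 2.

Treewidth 2.
One optimal decomposition is:
Bags: B1 = {a, b, d}  B2 = {a, d, e}  B3 = {a, b, g}  B4 = {a, d, f}  B5 = {a, c, d}  B6 = {d, e, h}  B7 = {c, d, i}
Tree: B1–B2, B1–B3, B2–B4, B2–B5, B2–B6, B5–B7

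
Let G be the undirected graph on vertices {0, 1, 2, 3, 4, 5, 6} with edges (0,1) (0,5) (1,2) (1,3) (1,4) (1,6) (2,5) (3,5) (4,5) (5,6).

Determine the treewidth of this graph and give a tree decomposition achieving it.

The largest bag has 3 vertices, giving width 2; this decomposition certifies tw(G) ≤ 2. For the lower bound, G contains the cycle 5–3–1–2–5, so G is not a forest; only forests have treewidth ≤ 1, hence tw(G) ≥ 2. Therefore the treewidth is 2.

Treewidth 2.
One such decomposition:
Bags: B1 = {1, 3, 5}  B2 = {1, 2, 5}  B3 = {1, 4, 5}  B4 = {1, 5, 6}  B5 = {0, 1, 5}
Tree: B1–B2, B2–B3, B3–B4, B4–B5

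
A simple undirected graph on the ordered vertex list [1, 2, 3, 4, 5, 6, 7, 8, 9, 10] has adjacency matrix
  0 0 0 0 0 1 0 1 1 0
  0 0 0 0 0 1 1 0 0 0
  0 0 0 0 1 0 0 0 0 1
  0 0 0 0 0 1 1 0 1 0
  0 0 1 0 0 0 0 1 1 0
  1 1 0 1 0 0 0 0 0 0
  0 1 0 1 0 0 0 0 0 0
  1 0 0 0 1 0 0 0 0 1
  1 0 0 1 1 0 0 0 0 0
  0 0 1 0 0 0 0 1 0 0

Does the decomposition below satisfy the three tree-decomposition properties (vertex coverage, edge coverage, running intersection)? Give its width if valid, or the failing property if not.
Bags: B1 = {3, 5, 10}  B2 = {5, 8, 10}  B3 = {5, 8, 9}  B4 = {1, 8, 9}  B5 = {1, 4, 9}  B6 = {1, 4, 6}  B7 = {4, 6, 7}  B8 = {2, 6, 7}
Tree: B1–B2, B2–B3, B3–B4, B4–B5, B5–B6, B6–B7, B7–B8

Vertex coverage: the bags together contain {1, 2, 3, 4, 5, 6, 7, 8, 9, 10}, the full vertex set. Edge coverage: each edge of G has both endpoints in at least one bag. Running intersection: for every vertex, the bags containing it form a connected subtree. All three properties hold, so this is a valid tree decomposition of width max|bag| − 1 = 2, and hence tw(G) ≤ 2.

Yes; width 2.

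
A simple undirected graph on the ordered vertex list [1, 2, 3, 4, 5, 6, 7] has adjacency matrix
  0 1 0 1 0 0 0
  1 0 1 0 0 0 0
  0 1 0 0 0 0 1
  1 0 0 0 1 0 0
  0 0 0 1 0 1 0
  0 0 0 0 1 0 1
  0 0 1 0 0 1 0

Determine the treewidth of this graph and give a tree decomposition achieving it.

Treewidth 2.
One such decomposition:
Bags: B1 = {2, 3, 7}  B2 = {1, 2, 7}  B3 = {1, 4, 7}  B4 = {4, 5, 7}  B5 = {5, 6, 7}
Tree: B1–B2, B2–B3, B3–B4, B4–B5

The largest bag has 3 vertices, giving width 2; this decomposition certifies tw(G) ≤ 2. For the lower bound, G contains the cycle 7–3–2–1–4–5–6–7, so G is not a forest; only forests have treewidth ≤ 1, hence tw(G) ≥ 2. Therefore the treewidth is 2.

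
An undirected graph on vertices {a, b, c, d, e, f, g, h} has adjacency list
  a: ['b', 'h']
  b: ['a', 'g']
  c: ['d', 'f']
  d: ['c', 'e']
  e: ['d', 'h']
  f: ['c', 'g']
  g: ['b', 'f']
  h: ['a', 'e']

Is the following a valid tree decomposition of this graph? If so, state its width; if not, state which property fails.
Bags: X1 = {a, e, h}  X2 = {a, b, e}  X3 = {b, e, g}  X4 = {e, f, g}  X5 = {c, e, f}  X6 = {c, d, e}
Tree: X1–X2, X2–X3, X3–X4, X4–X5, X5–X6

Every vertex of G appears in some bag (union = {a, b, c, d, e, f, g, h}); every edge is covered by a bag; and for each vertex v the set of bags containing v is connected in the bag tree. The decomposition is therefore valid. The largest bag has 3 vertices, so the width is 2.

Yes; width 2.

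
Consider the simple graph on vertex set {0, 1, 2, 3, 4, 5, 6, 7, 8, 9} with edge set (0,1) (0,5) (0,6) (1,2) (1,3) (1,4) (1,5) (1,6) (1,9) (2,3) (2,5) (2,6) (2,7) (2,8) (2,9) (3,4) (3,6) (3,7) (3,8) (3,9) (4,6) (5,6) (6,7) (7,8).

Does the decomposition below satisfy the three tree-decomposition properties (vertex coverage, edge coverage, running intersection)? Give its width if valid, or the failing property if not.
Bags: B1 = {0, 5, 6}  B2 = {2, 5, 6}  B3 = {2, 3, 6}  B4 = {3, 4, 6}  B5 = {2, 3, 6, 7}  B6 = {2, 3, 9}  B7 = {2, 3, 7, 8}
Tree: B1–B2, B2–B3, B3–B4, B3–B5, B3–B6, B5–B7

A tree decomposition must satisfy three properties: every vertex lies in some bag; for every edge, both endpoints lie together in some bag; and for every vertex, the bags containing it form a connected subtree. Here vertex 1 appears in no bag, so the decomposition is invalid.

No — vertex 1 appears in no bag.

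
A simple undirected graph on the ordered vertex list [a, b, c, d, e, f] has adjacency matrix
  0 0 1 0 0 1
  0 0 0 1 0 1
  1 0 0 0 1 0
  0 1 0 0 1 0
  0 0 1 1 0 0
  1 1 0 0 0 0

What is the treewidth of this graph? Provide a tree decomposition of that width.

Each bag holds 3 vertices, so the decomposition has width 2, which upper-bounds the treewidth. The edges f–a–c–e–d–b–f form a cycle, so G is not a tree and its treewidth is at least 2. Combining the bounds, tw(G) = 2.

Treewidth 2.
One optimal decomposition is:
Bags: B1 = {a, c, f}  B2 = {c, e, f}  B3 = {d, e, f}  B4 = {b, d, f}
Tree: B1–B2, B2–B3, B3–B4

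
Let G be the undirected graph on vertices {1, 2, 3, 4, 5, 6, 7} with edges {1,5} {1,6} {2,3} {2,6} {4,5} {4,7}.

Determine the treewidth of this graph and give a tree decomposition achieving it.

Each bag holds 2 vertices, so the decomposition has width 1, which upper-bounds the treewidth. Since G has at least one edge (e.g. 7–4), it is not an edgeless graph, so tw(G) ≥ 1. Therefore the treewidth is 1.

Treewidth 1.
One optimal decomposition is:
Bags: B1 = {4, 7}  B2 = {4, 5}  B3 = {1, 5}  B4 = {1, 6}  B5 = {2, 6}  B6 = {2, 3}
Tree: B1–B2, B2–B3, B3–B4, B4–B5, B5–B6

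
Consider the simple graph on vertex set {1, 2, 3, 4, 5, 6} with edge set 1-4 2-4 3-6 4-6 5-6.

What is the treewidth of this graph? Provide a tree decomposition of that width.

Treewidth 1.
One optimal decomposition is:
Bags: B1 = {3, 6}  B2 = {4, 6}  B3 = {5, 6}  B4 = {1, 4}  B5 = {2, 4}
Tree: B1–B2, B2–B3, B2–B4, B2–B5

Every bag has size at most 2, so the width is 2 − 1 = 1 and tw(G) ≤ 1. G has an edge, so its treewidth is at least 1. The upper and lower bounds meet at 1, so that is the treewidth.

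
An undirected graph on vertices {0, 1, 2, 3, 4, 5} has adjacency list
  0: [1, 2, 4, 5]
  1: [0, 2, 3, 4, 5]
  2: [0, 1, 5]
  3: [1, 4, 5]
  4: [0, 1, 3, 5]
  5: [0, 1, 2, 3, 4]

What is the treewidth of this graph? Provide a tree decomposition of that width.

Treewidth 3.
Bags: B1 = {1, 3, 4, 5}  B2 = {0, 1, 4, 5}  B3 = {0, 1, 2, 5}
Tree: B1–B2, B2–B3

Each bag holds 4 vertices, so the decomposition has width 3, which upper-bounds the treewidth. Conversely, {0, 1, 2, 5} is a clique of size 4, and the vertices of any clique must share a bag in every tree decomposition; so some bag has ≥ 4 vertices and tw(G) ≥ 3. Hence tw(G) = 3 exactly.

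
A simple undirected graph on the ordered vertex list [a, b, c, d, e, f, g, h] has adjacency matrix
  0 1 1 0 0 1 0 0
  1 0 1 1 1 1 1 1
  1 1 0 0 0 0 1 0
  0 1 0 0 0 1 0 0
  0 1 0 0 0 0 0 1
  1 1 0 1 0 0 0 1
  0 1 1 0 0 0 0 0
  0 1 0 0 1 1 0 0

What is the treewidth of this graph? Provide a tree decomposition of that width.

Treewidth 2.
One such decomposition:
Bags: B1 = {a, b, f}  B2 = {b, f, h}  B3 = {a, b, c}  B4 = {b, d, f}  B5 = {b, e, h}  B6 = {b, c, g}
Tree: B1–B2, B1–B3, B2–B4, B2–B5, B3–B6

Every bag has size at most 3, so the width is 3 − 1 = 2 and tw(G) ≤ 2. Conversely, {b, c, g} is a clique of size 3, and the vertices of any clique must share a bag in every tree decomposition; so some bag has ≥ 3 vertices and tw(G) ≥ 2. The upper and lower bounds meet at 2, so that is the treewidth.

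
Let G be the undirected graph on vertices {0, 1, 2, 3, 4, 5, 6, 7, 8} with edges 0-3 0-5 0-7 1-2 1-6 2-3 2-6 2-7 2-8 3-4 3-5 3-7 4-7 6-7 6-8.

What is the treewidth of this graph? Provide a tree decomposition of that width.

Every bag has size at most 3, so the width is 3 − 1 = 2 and tw(G) ≤ 2. Conversely, {0, 3, 5} is a clique of size 3, and the vertices of any clique must share a bag in every tree decomposition; so some bag has ≥ 3 vertices and tw(G) ≥ 2. Therefore the treewidth is 2.

Treewidth 2.
Bags: B1 = {2, 6, 7}  B2 = {2, 3, 7}  B3 = {1, 2, 6}  B4 = {0, 3, 7}  B5 = {0, 3, 5}  B6 = {3, 4, 7}  B7 = {2, 6, 8}
Tree: B1–B2, B1–B3, B2–B4, B4–B5, B2–B6, B3–B7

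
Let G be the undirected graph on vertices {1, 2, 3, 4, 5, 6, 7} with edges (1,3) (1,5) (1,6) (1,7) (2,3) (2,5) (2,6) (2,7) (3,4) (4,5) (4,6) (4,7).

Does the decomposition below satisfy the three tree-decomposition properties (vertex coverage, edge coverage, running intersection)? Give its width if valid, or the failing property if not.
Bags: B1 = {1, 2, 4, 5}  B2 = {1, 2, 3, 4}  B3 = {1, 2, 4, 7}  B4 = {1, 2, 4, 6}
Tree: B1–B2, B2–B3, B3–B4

Checking the three conditions: (i) the bags cover all of {1, 2, 3, 4, 5, 6, 7}; (ii) for each edge, some bag contains both endpoints; (iii) the bags containing any fixed vertex form a subtree. All hold, so the decomposition is valid with width 4 − 1 = 3.

Yes; width 3.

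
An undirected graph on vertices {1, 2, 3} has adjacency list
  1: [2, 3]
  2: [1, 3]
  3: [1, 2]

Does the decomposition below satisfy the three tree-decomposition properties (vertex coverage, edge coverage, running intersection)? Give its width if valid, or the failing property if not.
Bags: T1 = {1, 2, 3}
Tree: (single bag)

Checking the three conditions: (i) the bags cover all of {1, 2, 3}; (ii) for each edge, some bag contains both endpoints; (iii) the bags containing any fixed vertex form a subtree. All hold, so the decomposition is valid with width 3 − 1 = 2.

Yes; width 2.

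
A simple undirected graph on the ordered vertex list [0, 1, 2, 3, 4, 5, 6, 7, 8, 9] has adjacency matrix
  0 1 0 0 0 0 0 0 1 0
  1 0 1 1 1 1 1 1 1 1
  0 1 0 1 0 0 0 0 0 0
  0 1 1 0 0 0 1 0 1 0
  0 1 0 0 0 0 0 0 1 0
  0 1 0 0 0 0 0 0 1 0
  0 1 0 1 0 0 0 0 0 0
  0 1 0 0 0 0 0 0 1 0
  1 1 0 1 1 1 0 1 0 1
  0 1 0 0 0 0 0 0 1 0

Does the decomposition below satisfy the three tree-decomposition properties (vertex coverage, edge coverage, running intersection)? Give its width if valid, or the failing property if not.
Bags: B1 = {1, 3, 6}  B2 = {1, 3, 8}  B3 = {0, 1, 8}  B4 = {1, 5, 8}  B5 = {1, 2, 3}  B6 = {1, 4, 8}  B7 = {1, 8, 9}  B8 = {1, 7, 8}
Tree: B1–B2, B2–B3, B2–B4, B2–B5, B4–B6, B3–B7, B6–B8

Checking the three conditions: (i) the bags cover all of {0, 1, 2, 3, 4, 5, 6, 7, 8, 9}; (ii) for each edge, some bag contains both endpoints; (iii) the bags containing any fixed vertex form a subtree. All hold, so the decomposition is valid with width 3 − 1 = 2.

Yes; width 2.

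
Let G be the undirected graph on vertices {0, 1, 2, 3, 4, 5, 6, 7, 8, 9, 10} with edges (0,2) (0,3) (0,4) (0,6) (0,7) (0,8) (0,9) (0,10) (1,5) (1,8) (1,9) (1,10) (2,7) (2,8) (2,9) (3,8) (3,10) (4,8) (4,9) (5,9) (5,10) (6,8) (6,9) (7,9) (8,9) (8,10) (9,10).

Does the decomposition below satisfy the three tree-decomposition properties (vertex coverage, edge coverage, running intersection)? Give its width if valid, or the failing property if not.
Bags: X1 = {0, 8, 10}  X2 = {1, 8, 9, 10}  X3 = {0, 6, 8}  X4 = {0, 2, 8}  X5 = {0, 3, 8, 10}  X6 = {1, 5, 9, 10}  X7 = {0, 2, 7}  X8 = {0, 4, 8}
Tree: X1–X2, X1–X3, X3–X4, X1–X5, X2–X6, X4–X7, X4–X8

No — edge (9,0) lies in no bag.

A tree decomposition must satisfy three properties: every vertex lies in some bag; for every edge, both endpoints lie together in some bag; and for every vertex, the bags containing it form a connected subtree. Here edge (9,0) lies in no bag, so the decomposition is invalid.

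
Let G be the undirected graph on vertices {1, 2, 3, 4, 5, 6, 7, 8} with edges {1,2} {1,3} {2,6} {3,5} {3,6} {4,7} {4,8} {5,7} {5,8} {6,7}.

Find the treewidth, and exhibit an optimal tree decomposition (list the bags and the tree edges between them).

Every bag has size at most 3, so the width is 3 − 1 = 2 and tw(G) ≤ 2. For the lower bound, G contains the cycle 8–4–7–5–8, so G is not a forest; only forests have treewidth ≤ 1, hence tw(G) ≥ 2. Combining the bounds, tw(G) = 2.

Treewidth 2.
One such decomposition:
Bags: B1 = {4, 5, 8}  B2 = {4, 5, 7}  B3 = {3, 5, 7}  B4 = {3, 6, 7}  B5 = {1, 3, 6}  B6 = {1, 2, 6}
Tree: B1–B2, B2–B3, B3–B4, B4–B5, B5–B6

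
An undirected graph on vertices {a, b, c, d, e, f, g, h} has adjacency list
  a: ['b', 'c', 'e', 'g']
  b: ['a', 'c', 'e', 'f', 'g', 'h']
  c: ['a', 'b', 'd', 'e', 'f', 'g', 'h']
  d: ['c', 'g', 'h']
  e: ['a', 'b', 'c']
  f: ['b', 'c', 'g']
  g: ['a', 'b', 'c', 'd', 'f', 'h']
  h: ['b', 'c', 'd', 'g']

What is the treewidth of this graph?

A width-3 tree decomposition is:
Bags: B1 = {a, b, c, g}  B2 = {b, c, g, h}  B3 = {a, b, c, e}  B4 = {c, d, g, h}  B5 = {b, c, f, g}
Tree: B1–B2, B1–B3, B2–B4, B2–B5
Each bag holds 4 vertices, so the decomposition has width 3, which upper-bounds the treewidth. On the other hand G contains the 4-clique {c, d, g, h}. A clique must lie in a single bag of any decomposition, so no decomposition can have width below 3. Combining the bounds, tw(G) = 3.

3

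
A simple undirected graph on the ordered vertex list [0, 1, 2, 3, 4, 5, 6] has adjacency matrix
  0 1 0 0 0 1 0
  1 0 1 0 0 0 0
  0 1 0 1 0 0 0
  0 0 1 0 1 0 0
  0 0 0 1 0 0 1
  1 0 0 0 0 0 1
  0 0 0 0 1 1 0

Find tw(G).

2

A width-2 tree decomposition is:
Bags: B1 = {4, 5, 6}  B2 = {0, 4, 5}  B3 = {0, 1, 4}  B4 = {1, 2, 4}  B5 = {2, 3, 4}
Tree: B1–B2, B2–B3, B3–B4, B4–B5
The largest bag has 3 vertices, giving width 2; this decomposition certifies tw(G) ≤ 2. The edges 4–6–5–0–1–2–3–4 form a cycle, so G is not a tree and its treewidth is at least 2. The upper and lower bounds meet at 2, so that is the treewidth.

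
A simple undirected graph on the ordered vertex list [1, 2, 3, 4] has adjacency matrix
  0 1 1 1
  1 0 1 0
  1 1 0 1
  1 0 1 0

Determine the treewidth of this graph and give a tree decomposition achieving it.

Each bag holds 3 vertices, so the decomposition has width 2, which upper-bounds the treewidth. On the other hand G contains the 3-clique {1, 2, 3}. A clique must lie in a single bag of any decomposition, so no decomposition can have width below 2. Therefore the treewidth is 2.

Treewidth 2.
Bags: B1 = {1, 2, 3}  B2 = {1, 3, 4}
Tree: B1–B2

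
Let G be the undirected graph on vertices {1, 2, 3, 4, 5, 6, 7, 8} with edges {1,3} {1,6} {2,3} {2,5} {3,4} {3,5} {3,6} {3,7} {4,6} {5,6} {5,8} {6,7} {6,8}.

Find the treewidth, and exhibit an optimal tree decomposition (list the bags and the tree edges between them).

Treewidth 2.
One optimal decomposition is:
Bags: B1 = {3, 6, 7}  B2 = {1, 3, 6}  B3 = {3, 5, 6}  B4 = {2, 3, 5}  B5 = {3, 4, 6}  B6 = {5, 6, 8}
Tree: B1–B2, B1–B3, B3–B4, B2–B5, B3–B6

Every bag has size at most 3, so the width is 3 − 1 = 2 and tw(G) ≤ 2. On the other hand G contains the 3-clique {5, 6, 8}. A clique must lie in a single bag of any decomposition, so no decomposition can have width below 2. The upper and lower bounds meet at 2, so that is the treewidth.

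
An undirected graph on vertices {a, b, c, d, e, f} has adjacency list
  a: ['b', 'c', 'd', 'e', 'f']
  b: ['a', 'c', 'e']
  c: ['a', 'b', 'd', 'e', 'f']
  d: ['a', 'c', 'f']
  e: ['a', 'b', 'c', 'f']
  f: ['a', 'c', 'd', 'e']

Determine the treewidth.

A width-3 tree decomposition is:
Bags: B1 = {a, b, c, e}  B2 = {a, c, e, f}  B3 = {a, c, d, f}
Tree: B1–B2, B2–B3
The largest bag has 4 vertices, giving width 3; this decomposition certifies tw(G) ≤ 3. On the other hand G contains the 4-clique {a, c, d, f}. A clique must lie in a single bag of any decomposition, so no decomposition can have width below 3. Therefore the treewidth is 3.

3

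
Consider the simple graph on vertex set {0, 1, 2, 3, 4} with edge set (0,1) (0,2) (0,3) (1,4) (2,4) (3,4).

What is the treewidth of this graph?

2

A width-2 tree decomposition is:
Bags: B1 = {0, 1, 4}  B2 = {0, 3, 4}  B3 = {0, 2, 4}
Tree: B1–B2, B2–B3
Each bag holds 3 vertices, so the decomposition has width 2, which upper-bounds the treewidth. Since 1–4–3–0–1 is a cycle in G, G is not acyclic. Forests are exactly the graphs of treewidth ≤ 1, so tw(G) ≥ 2. Hence tw(G) = 2 exactly.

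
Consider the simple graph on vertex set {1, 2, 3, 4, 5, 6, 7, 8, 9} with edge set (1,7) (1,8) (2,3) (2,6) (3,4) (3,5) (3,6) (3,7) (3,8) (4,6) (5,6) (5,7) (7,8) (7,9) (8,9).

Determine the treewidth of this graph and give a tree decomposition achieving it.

Treewidth 2.
One optimal decomposition is:
Bags: B1 = {1, 7, 8}  B2 = {3, 7, 8}  B3 = {3, 5, 7}  B4 = {3, 5, 6}  B5 = {2, 3, 6}  B6 = {3, 4, 6}  B7 = {7, 8, 9}
Tree: B1–B2, B2–B3, B3–B4, B4–B5, B5–B6, B2–B7

Every bag has size at most 3, so the width is 3 − 1 = 2 and tw(G) ≤ 2. For the lower bound, the 3 vertices {1, 7, 8} are pairwise adjacent, and any tree decomposition puts a clique entirely inside one bag — forcing width ≥ 2. The upper and lower bounds meet at 2, so that is the treewidth.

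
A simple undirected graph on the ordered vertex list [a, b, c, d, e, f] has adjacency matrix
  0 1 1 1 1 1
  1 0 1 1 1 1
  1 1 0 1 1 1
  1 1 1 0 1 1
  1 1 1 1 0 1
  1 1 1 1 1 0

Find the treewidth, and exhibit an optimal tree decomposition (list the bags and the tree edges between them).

Treewidth 5.
One such decomposition:
Bags: B1 = {a, b, c, d, e, f}
Tree: (single bag)

A single bag containing all 6 vertices is trivially a valid decomposition of width 5. On the other hand G contains the 6-clique {a, b, c, d, e, f}. A clique must lie in a single bag of any decomposition, so no decomposition can have width below 5. Hence tw(G) = 5 exactly.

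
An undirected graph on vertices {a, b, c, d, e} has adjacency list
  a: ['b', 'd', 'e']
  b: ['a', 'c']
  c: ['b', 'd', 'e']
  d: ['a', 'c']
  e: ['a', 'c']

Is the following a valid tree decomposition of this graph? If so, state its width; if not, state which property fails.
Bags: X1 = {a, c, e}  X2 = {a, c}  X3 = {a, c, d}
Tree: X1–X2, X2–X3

A tree decomposition must satisfy three properties: every vertex lies in some bag; for every edge, both endpoints lie together in some bag; and for every vertex, the bags containing it form a connected subtree. Here vertex b appears in no bag, so the decomposition is invalid.

No — vertex b appears in no bag.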